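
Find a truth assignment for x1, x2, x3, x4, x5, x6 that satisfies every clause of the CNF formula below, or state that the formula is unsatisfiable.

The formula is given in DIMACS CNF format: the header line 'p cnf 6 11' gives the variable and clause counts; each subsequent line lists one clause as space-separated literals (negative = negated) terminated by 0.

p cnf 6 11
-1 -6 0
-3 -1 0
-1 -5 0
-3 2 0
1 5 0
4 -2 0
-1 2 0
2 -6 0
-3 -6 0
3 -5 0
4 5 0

x1=True; x2=True; x3=False; x4=True; x5=False; x6=False

Case x1 = True:
Unit clause (¬x6) forces x6 = False.
Unit clause (¬x3) forces x3 = False.
Unit clause (¬x5) forces x5 = False.
Unit clause (x2) forces x2 = True.
Unit clause (x4) forces x4 = True.
All clauses are satisfied.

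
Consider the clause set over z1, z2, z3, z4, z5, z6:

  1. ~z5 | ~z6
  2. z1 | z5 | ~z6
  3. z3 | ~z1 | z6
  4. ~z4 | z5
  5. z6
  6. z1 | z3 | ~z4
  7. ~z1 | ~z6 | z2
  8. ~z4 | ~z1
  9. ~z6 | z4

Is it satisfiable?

No, unsatisfiable

The clause (z6) is unit, so z6 = 1.
The clause (~z5) is unit, so z5 = 0.
The clause (z1) is unit, so z1 = 1.
The clause (~z4) is unit, so z4 = 0.
But (z4) is also a unit clause — contradiction.
No assignment satisfies every clause.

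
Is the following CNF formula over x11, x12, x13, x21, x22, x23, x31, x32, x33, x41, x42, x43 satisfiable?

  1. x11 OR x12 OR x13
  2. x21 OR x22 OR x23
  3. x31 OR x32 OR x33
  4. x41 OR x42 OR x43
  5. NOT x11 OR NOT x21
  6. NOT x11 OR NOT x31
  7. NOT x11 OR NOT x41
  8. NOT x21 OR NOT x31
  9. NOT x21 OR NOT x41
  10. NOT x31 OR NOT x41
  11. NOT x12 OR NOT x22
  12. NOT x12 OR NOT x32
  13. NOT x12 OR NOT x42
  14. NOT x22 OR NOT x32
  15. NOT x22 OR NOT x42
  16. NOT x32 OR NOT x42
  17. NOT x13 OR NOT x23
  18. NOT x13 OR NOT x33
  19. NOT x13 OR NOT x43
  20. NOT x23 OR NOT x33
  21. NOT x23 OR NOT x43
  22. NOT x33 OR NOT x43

Try x11 = false.
Try x12 = true.
Unit clause (NOT x22) forces x22 = false.
Unit clause (NOT x32) forces x32 = false.
Unit clause (NOT x42) forces x42 = false.
Try x21 = true.
Unit clause (NOT x31) forces x31 = false.
Unit clause (x33) forces x33 = true.
Unit clause (NOT x41) forces x41 = false.
Unit clause (x43) forces x43 = true.
But (NOT x43) is also a unit clause — contradiction.
That branch fails; take x21 = false instead.
Unit clause (x23) forces x23 = true.
Unit clause (NOT x13) forces x13 = false.
Unit clause (NOT x33) forces x33 = false.
Unit clause (x31) forces x31 = true.
Unit clause (NOT x41) forces x41 = false.
Unit clause (x43) forces x43 = true.
But (NOT x43) is also a unit clause — contradiction.
Both values of x21 lead to a conflict.
That branch fails; take x12 = false instead.
Unit clause (x13) forces x13 = true.
Unit clause (NOT x23) forces x23 = false.
Unit clause (NOT x33) forces x33 = false.
Unit clause (NOT x43) forces x43 = false.
Try x21 = true.
Unit clause (NOT x31) forces x31 = false.
Unit clause (x32) forces x32 = true.
Unit clause (NOT x41) forces x41 = false.
Unit clause (x42) forces x42 = true.
But (NOT x42) is also a unit clause — contradiction.
That branch fails; take x21 = false instead.
Unit clause (x22) forces x22 = true.
Unit clause (NOT x32) forces x32 = false.
Unit clause (x31) forces x31 = true.
Unit clause (NOT x41) forces x41 = false.
Unit clause (x42) forces x42 = true.
But (NOT x42) is also a unit clause — contradiction.
Both values of x21 lead to a conflict.
Both values of x12 lead to a conflict.
That branch fails; take x11 = true instead.
Unit clause (NOT x21) forces x21 = false.
Unit clause (NOT x31) forces x31 = false.
Unit clause (NOT x41) forces x41 = false.
Try x22 = true.
Unit clause (NOT x12) forces x12 = false.
Unit clause (NOT x32) forces x32 = false.
Unit clause (x33) forces x33 = true.
Unit clause (NOT x42) forces x42 = false.
Unit clause (x43) forces x43 = true.
But (NOT x43) is also a unit clause — contradiction.
That branch fails; take x22 = false instead.
Unit clause (x23) forces x23 = true.
Unit clause (NOT x13) forces x13 = false.
Unit clause (NOT x33) forces x33 = false.
Unit clause (x32) forces x32 = true.
Unit clause (NOT x12) forces x12 = false.
Unit clause (NOT x42) forces x42 = false.
Unit clause (x43) forces x43 = true.
But (NOT x43) is also a unit clause — contradiction.
Both values of x22 lead to a conflict.
Both values of x11 lead to a conflict.
No assignment satisfies every clause.

No, unsatisfiable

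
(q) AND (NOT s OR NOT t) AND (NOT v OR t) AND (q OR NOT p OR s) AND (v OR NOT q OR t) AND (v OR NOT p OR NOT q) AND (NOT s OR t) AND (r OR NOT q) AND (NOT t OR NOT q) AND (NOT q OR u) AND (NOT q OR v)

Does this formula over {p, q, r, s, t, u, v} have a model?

(q) alone gives q = true.
(r) alone gives r = true.
(NOT t) alone gives t = false.
(NOT v) alone gives v = false.
Now (v) is unsatisfied and unit — conflict.
No assignment satisfies every clause.

Unsatisfiable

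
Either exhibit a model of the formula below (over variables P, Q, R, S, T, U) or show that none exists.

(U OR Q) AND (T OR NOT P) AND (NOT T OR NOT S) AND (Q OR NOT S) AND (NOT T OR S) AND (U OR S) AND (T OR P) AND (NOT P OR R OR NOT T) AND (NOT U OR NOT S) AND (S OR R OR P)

UNSATISFIABLE

Suppose U = true.
From the singleton clause (NOT S), S = false.
From the singleton clause (NOT T), T = false.
From the singleton clause (NOT P), P = false.
That conflicts with the unit clause (P).
So U must be the other value — set U = false.
From the singleton clause (Q), Q = true.
From the singleton clause (S), S = true.
From the singleton clause (NOT T), T = false.
From the singleton clause (NOT P), P = false.
That conflicts with the unit clause (P).
Either choice for U ends in contradiction.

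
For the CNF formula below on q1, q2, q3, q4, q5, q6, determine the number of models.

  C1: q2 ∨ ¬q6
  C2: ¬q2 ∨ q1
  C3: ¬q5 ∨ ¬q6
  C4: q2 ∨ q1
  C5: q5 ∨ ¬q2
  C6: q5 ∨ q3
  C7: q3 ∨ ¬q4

There are 2^6 = 64 truth assignments over (q1, q2, q3, q4, q5, q6).
Split on q3. With q3 = True, the clauses containing q3 are satisfied and ¬q3 drops from the rest; 6 of the 2^5 = 32 assignments to the other variables satisfy what remains.
With q3 = False, by the same count on the reduced clause set, 2 assignments work.
(One model: q1=T, q2=F, q3=F, q4=F, q5=T, q6=F.)
Total: 6 + 2 = 8.

8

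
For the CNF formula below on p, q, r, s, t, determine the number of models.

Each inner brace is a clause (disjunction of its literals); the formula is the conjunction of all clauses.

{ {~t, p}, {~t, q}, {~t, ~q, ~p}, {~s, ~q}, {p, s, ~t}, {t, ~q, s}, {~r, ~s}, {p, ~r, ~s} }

6

There are 2^5 = 32 truth assignments over (p, q, r, s, t).
Split on s. With s = 1, the clauses containing s are satisfied and ~s drops from the rest; 2 of the 2^4 = 16 assignments to the other variables satisfy what remains.
With s = 0, by the same count on the reduced clause set, 4 assignments work.
(One model: p=F, q=F, r=F, s=F, t=F.)
Total: 2 + 4 = 6.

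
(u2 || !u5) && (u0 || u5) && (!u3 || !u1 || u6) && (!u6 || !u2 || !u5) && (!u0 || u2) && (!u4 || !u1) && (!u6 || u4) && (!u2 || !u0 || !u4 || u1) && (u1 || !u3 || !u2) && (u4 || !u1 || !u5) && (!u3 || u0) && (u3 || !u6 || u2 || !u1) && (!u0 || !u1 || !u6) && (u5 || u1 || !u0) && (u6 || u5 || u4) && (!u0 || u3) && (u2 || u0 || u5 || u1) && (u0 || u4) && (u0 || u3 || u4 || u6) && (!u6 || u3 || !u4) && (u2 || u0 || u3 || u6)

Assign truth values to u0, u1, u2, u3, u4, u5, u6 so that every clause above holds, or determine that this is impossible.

Case u2 = true:
Case u0 = false:
(u5) alone gives u5 = true.
(!u6) alone gives u6 = false.
(!u3) alone gives u3 = false.
(u4) alone gives u4 = true.
(!u1) alone gives u1 = false.
All clauses are satisfied.

u0: false, u1: false, u2: true, u3: false, u4: true, u5: true, u6: false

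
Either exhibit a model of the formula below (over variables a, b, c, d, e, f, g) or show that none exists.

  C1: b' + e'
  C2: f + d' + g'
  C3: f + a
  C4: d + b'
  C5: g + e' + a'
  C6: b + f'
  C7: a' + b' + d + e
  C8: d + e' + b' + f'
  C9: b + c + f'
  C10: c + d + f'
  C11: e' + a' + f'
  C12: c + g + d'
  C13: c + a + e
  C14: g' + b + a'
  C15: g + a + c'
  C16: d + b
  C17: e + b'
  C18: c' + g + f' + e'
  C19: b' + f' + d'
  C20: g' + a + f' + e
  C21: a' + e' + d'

a ↦ 1,  b ↦ 0,  c ↦ 1,  d ↦ 1,  e ↦ 0,  f ↦ 0,  g ↦ 0

Suppose b = 0.
The clause (f') is unit, so f = 0.
The clause (a) is unit, so a = 1.
The clause (g') is unit, so g = 0.
The clause (e') is unit, so e = 0.
The clause (d) is unit, so d = 1.
The clause (c) is unit, so c = 1.
This assignment satisfies each clause.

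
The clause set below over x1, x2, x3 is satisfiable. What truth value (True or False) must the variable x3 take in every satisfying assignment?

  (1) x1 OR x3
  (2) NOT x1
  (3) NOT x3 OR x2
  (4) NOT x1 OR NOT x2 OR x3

Suppose x3 = false.
(x1) alone gives x1 = true.
That conflicts with the unit clause (NOT x1).
So every satisfying assignment has x3 = True.

True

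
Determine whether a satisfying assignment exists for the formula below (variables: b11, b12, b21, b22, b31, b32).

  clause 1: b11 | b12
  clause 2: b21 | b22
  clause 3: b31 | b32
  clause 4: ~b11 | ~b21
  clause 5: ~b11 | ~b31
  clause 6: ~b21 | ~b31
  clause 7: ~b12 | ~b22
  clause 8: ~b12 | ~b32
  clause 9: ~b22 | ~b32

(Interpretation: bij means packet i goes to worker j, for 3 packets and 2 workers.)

No

Try b11 = 1.
Unit clause (~b21) forces b21 = 0.
Unit clause (b22) forces b22 = 1.
Unit clause (~b31) forces b31 = 0.
Unit clause (b32) forces b32 = 1.
But (~b32) is also a unit clause — contradiction.
Backtrack on b11: now try b11 = 0.
Unit clause (b12) forces b12 = 1.
Unit clause (~b22) forces b22 = 0.
Unit clause (b21) forces b21 = 1.
Unit clause (~b31) forces b31 = 0.
Unit clause (b32) forces b32 = 1.
But (~b32) is also a unit clause — contradiction.
Either choice for b11 ends in contradiction.
No assignment satisfies every clause.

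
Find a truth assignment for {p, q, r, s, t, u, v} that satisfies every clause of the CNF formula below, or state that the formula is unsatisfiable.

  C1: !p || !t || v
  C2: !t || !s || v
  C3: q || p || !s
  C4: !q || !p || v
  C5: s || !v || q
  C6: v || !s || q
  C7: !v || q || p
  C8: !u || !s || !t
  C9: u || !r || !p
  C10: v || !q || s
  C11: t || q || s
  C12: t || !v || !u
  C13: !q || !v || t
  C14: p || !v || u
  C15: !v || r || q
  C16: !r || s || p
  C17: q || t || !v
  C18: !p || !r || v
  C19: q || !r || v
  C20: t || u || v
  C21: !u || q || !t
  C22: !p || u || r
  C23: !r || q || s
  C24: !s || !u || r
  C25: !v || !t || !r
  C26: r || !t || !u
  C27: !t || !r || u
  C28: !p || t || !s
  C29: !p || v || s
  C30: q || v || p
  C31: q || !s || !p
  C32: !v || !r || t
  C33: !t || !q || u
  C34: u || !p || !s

p ↦ false, q ↦ true, r ↦ true, s ↦ true, t ↦ false, u ↦ true, v ↦ false

Suppose p = false.
Suppose q = true.
Suppose v = false.
The clause (s) is unit, so s = true.
The clause (!t) is unit, so t = false.
The clause (u) is unit, so u = true.
The clause (r) is unit, so r = true.
This assignment satisfies each clause.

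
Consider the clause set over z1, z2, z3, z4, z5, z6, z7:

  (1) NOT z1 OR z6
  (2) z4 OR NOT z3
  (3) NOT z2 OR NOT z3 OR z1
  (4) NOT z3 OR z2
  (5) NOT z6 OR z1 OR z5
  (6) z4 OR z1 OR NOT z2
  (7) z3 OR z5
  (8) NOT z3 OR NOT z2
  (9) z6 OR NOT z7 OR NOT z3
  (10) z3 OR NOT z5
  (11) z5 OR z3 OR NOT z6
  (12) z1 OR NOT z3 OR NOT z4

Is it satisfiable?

Case z1 = false:
Case z4 = true:
From the singleton clause (NOT z3), z3 = false.
From the singleton clause (z5), z5 = true.
But (NOT z5) is also a unit clause — contradiction.
So z4 must be the other value — set z4 = false.
From the singleton clause (NOT z3), z3 = false.
From the singleton clause (NOT z2), z2 = false.
From the singleton clause (z5), z5 = true.
But (NOT z5) is also a unit clause — contradiction.
Both values of z4 lead to a conflict.
So z1 must be the other value — set z1 = true.
From the singleton clause (z6), z6 = true.
Case z4 = true:
Case z3 = false:
From the singleton clause (z5), z5 = true.
But (NOT z5) is also a unit clause — contradiction.
So z3 must be the other value — set z3 = true.
From the singleton clause (z2), z2 = true.
But (NOT z2) is also a unit clause — contradiction.
Both values of z3 lead to a conflict.
So z4 must be the other value — set z4 = false.
From the singleton clause (NOT z3), z3 = false.
From the singleton clause (z5), z5 = true.
But (NOT z5) is also a unit clause — contradiction.
Both values of z4 lead to a conflict.
Both values of z1 lead to a conflict.
No assignment satisfies every clause.

No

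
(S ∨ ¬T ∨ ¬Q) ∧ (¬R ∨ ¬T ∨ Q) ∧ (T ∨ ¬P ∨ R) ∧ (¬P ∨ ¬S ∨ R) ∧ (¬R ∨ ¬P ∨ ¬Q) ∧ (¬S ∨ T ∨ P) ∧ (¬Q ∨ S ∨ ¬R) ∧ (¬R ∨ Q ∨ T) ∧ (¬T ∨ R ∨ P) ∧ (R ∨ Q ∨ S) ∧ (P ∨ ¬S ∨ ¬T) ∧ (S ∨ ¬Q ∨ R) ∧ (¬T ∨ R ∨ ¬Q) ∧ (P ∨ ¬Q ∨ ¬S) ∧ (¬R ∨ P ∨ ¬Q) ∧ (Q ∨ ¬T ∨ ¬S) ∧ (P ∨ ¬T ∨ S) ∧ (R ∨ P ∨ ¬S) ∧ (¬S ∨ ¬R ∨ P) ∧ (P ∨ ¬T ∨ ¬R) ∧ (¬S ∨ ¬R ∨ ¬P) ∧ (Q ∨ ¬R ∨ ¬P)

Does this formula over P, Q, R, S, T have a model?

Try S = True.
Try P = False.
From the singleton clause (T), T = True.
Now (¬T) is unsatisfied and unit — conflict.
That branch fails; take P = True instead.
From the singleton clause (R), R = True.
Now (¬R) is unsatisfied and unit — conflict.
Neither P = True nor P = False works.
That branch fails; take S = False instead.
Try T = False.
Try P = False.
Try Q = False.
From the singleton clause (¬R), R = False.
Now (R) is unsatisfied and unit — conflict.
That branch fails; take Q = True instead.
From the singleton clause (¬R), R = False.
Now (R) is unsatisfied and unit — conflict.
Neither Q = True nor Q = False works.
That branch fails; take P = True instead.
From the singleton clause (R), R = True.
From the singleton clause (¬Q), Q = False.
Now (Q) is unsatisfied and unit — conflict.
Neither P = True nor P = False works.
That branch fails; take T = True instead.
From the singleton clause (¬Q), Q = False.
From the singleton clause (¬R), R = False.
Now (R) is unsatisfied and unit — conflict.
Neither T = True nor T = False works.
Neither S = True nor S = False works.
No assignment satisfies every clause.

Unsatisfiable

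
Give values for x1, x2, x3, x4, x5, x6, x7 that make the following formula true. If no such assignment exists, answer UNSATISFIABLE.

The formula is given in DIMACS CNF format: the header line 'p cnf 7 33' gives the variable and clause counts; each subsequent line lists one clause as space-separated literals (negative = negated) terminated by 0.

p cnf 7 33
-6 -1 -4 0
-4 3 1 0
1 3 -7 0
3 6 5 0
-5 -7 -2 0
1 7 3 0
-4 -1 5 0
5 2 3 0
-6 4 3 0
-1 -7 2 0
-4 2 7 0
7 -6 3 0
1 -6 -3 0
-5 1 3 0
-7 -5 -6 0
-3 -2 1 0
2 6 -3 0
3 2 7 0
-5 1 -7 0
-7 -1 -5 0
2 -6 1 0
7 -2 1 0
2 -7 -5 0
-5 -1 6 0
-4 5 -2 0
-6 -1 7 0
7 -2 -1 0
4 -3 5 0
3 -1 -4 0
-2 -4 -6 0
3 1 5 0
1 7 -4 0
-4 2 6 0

Try x6 = False.
Try x3 = True.
Unit clause (x2) forces x2 = True.
Unit clause (x1) forces x1 = True.
Unit clause (¬x5) forces x5 = False.
Unit clause (¬x4) forces x4 = False.
Now (x4) is unsatisfied and unit — conflict.
So x3 must be the other value — set x3 = False.
Unit clause (x5) forces x5 = True.
Unit clause (x1) forces x1 = True.
Now (¬x1) is unsatisfied and unit — conflict.
Neither x3 = True nor x3 = False works.
So x6 must be the other value — set x6 = True.
Try x1 = False.
Unit clause (¬x3) forces x3 = False.
Unit clause (¬x4) forces x4 = False.
Now (x4) is unsatisfied and unit — conflict.
So x1 must be the other value — set x1 = True.
Unit clause (¬x4) forces x4 = False.
Unit clause (x3) forces x3 = True.
Unit clause (x7) forces x7 = True.
Unit clause (x2) forces x2 = True.
Unit clause (¬x5) forces x5 = False.
Now (x5) is unsatisfied and unit — conflict.
Neither x1 = True nor x1 = False works.
Neither x6 = True nor x6 = False works.

UNSATISFIABLE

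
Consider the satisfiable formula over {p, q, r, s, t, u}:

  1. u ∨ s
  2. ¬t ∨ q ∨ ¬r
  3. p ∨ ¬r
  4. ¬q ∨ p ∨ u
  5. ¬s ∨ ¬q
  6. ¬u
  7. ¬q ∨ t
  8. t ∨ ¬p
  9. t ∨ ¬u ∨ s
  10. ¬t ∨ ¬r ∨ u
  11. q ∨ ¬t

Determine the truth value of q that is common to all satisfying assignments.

Suppose q = True.
Unit clause (¬s) forces s = False.
Unit clause (u) forces u = True.
Now (¬u) is unsatisfied and unit — conflict.
So every satisfying assignment has q = False.

False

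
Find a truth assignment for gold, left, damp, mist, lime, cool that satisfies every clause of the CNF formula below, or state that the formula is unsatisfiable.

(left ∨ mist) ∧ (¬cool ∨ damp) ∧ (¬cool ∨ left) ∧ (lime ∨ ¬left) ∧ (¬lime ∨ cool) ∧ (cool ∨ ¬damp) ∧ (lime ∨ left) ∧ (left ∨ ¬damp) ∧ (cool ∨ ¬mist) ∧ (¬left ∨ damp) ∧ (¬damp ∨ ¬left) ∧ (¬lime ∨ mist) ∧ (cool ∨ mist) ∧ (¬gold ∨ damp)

Try left = True.
From the singleton clause (lime), lime = True.
From the singleton clause (cool), cool = True.
From the singleton clause (damp), damp = True.
That conflicts with the unit clause (¬damp).
That branch fails; take left = False instead.
From the singleton clause (mist), mist = True.
From the singleton clause (¬cool), cool = False.
That conflicts with the unit clause (cool).
Neither left = True nor left = False works.

UNSATISFIABLE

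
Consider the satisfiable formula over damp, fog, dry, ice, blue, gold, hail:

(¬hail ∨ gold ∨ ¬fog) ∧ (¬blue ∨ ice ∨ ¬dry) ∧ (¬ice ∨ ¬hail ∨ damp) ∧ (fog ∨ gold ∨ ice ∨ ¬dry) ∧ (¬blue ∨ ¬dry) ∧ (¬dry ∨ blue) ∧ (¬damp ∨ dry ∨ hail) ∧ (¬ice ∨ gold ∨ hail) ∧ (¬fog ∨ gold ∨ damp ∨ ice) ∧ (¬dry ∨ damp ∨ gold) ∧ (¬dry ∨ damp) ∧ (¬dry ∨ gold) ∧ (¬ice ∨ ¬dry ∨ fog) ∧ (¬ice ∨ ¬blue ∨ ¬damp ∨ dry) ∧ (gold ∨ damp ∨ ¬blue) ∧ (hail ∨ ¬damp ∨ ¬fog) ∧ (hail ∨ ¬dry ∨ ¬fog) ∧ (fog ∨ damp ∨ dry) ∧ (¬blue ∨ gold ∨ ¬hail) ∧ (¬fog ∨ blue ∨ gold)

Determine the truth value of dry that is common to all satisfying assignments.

False

Suppose dry = True.
Unit clause (¬blue) forces blue = False.
Now (blue) is unsatisfied and unit — conflict.
So every satisfying assignment has dry = False.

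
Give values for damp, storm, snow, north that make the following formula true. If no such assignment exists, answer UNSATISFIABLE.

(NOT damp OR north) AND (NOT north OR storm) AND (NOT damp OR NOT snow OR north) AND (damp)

Unit clause (damp) forces damp = true.
Unit clause (north) forces north = true.
Unit clause (storm) forces storm = true.
Every clause is now satisfied; snow is unconstrained.

damp=true; storm=true; snow=false; north=true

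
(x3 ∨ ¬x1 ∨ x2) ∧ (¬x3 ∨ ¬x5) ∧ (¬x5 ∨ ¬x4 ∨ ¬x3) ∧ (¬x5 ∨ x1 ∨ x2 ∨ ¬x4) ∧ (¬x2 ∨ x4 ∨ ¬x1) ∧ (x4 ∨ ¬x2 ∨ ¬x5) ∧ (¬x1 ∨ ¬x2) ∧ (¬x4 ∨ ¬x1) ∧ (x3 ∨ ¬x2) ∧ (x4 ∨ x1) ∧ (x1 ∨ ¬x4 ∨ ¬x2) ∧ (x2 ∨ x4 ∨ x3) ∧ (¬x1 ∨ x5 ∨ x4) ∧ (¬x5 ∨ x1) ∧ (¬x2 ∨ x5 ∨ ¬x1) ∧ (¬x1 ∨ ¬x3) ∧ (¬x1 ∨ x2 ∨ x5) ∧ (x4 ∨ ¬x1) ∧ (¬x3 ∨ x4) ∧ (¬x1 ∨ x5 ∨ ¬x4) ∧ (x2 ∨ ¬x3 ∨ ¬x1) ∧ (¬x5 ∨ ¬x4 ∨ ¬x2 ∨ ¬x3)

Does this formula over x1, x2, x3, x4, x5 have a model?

Try x3 = False.
Unit clause (¬x2) forces x2 = False.
Unit clause (¬x1) forces x1 = False.
Unit clause (x4) forces x4 = True.
Unit clause (¬x5) forces x5 = False.
This assignment satisfies each clause.
A satisfying assignment: x1 ↦ False; x2 ↦ False; x3 ↦ False; x4 ↦ True; x5 ↦ False.

Yes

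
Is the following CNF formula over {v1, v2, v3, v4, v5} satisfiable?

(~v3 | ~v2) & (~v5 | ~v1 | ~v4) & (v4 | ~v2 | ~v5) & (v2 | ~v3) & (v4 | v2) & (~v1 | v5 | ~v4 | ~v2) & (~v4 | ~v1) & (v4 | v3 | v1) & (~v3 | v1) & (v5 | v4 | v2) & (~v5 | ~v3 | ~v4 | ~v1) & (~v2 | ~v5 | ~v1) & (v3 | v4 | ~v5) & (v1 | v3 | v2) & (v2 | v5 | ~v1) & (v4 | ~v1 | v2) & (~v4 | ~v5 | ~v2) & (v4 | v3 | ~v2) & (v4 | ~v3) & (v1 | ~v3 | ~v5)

Yes, satisfiable

Case v3 = 0:
Case v4 = 1:
From the singleton clause (~v1), v1 = 0.
From the singleton clause (v2), v2 = 1.
From the singleton clause (~v5), v5 = 0.
All clauses are satisfied.
A satisfying assignment: v1: 0,  v2: 1,  v3: 0,  v4: 1,  v5: 0.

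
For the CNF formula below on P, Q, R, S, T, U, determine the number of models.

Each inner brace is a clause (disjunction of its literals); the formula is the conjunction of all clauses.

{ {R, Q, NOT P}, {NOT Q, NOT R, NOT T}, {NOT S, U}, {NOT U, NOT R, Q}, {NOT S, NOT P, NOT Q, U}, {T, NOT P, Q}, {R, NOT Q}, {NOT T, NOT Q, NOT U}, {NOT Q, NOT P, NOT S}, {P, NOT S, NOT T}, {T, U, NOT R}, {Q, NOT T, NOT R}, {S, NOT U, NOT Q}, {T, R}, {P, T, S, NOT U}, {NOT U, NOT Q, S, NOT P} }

There are 2^6 = 64 truth assignments over (P, Q, R, S, T, U).
Split on T. With T = true, the clauses containing T are satisfied and NOT T drops from the rest; 2 of the 2^5 = 32 assignments to the other variables satisfy what remains.
With T = false, by the same count on the reduced clause set, 1 assignment works.
Total: 2 + 1 = 3.

3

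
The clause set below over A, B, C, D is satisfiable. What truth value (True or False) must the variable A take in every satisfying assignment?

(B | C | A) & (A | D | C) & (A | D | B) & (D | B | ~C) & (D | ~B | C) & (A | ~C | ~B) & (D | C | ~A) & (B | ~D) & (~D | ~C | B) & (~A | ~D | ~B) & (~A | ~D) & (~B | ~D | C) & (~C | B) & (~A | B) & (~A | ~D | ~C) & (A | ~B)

Suppose A = 0.
Unit clause (~B) forces B = 0.
Unit clause (C) forces C = 1.
That conflicts with the unit clause (~C).
So every satisfying assignment has A = True.

True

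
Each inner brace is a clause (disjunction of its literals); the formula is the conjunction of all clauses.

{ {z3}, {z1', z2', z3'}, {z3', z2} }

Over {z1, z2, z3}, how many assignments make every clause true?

1

There are 2^3 = 8 truth assignments over (z1, z2, z3).
Check each against the 3 clauses (columns in the order z1, z2, z3):
  F F F  ✗ fails (z3)
  F F T  ✗ fails (z3' + z2)
  F T F  ✗ fails (z3)
  F T T  ✓ satisfies all
  T F F  ✗ fails (z3)
  T F T  ✗ fails (z3' + z2)
  T T F  ✗ fails (z3)
  T T T  ✗ fails (z1' + z2' + z3')
1 of the 8 rows is a model.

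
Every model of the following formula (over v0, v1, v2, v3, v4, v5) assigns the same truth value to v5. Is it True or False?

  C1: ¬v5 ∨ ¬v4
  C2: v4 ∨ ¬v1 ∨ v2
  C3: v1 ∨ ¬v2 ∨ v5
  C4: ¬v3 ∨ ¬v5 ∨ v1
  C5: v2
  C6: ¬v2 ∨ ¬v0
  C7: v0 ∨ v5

Suppose v5 = False.
From the singleton clause (v2), v2 = True.
From the singleton clause (v1), v1 = True.
From the singleton clause (¬v0), v0 = False.
That conflicts with the unit clause (v0).
So every satisfying assignment has v5 = True.

True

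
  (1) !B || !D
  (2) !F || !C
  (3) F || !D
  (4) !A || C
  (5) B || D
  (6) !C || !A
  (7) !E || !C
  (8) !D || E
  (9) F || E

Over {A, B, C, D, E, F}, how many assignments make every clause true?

4

There are 2^6 = 64 truth assignments over (A, B, C, D, E, F).
Split on A. With A = true, the clauses containing A are satisfied and !A drops from the rest; 0 of the 2^5 = 32 assignments to the other variables satisfy what remains.
With A = false, by the same count on the reduced clause set, 4 assignments work.
(One model: A=F, B=F, C=F, D=T, E=T, F=T.)
Total: 0 + 4 = 4.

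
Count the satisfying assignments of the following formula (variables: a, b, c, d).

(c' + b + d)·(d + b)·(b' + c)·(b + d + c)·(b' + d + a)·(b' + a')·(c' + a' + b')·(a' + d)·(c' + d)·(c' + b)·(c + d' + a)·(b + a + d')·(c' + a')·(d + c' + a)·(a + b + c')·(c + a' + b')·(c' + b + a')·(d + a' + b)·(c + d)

2

There are 2^4 = 16 truth assignments over (a, b, c, d).
Split on d. With d = 1, the clauses containing d are satisfied and d' drops from the rest; 2 of the 2^3 = 8 assignments to the other variables satisfy what remains.
With d = 0, by the same count on the reduced clause set, 0 assignments work.
Total: 2 + 0 = 2.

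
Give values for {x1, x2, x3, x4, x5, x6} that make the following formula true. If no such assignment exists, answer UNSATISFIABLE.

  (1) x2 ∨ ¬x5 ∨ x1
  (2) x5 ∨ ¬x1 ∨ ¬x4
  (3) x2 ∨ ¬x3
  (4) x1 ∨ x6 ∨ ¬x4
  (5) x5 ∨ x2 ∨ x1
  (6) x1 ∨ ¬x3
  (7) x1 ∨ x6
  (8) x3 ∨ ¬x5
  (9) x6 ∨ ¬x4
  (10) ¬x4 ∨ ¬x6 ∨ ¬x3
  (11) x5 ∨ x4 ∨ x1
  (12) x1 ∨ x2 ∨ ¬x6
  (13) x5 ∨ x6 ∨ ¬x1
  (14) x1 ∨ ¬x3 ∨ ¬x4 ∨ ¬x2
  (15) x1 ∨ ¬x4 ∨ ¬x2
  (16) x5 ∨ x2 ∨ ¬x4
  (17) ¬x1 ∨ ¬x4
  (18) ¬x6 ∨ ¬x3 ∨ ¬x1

Try x2 = True.
Try x1 = True.
From the singleton clause (¬x4), x4 = False.
Try x3 = False.
From the singleton clause (¬x5), x5 = False.
From the singleton clause (x6), x6 = True.
All clauses are satisfied.

x1=True; x2=True; x3=False; x4=False; x5=False; x6=True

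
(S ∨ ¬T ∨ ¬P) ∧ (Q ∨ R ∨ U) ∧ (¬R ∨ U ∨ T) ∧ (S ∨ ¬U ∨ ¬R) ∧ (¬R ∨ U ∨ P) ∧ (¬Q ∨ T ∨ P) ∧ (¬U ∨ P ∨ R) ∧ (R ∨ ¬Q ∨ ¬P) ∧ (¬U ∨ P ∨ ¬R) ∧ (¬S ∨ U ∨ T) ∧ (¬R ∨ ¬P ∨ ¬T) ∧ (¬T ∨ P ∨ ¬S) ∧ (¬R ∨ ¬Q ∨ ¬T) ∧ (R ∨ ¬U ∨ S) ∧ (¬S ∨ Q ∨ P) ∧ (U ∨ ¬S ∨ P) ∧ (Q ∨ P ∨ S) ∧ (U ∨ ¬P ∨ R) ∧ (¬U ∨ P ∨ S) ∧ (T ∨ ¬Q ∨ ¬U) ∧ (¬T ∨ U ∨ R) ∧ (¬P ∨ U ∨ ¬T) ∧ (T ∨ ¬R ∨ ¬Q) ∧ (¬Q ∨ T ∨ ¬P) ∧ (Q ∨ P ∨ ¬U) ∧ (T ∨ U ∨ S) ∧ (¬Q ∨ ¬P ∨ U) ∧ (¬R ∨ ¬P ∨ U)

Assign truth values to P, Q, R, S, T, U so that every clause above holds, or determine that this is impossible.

Suppose S = True.
Suppose U = True.
Suppose P = True.
Suppose R = False.
(¬Q) alone gives Q = False.
Every clause is now satisfied; T is unconstrained.

P: True; Q: False; R: False; S: True; T: True; U: True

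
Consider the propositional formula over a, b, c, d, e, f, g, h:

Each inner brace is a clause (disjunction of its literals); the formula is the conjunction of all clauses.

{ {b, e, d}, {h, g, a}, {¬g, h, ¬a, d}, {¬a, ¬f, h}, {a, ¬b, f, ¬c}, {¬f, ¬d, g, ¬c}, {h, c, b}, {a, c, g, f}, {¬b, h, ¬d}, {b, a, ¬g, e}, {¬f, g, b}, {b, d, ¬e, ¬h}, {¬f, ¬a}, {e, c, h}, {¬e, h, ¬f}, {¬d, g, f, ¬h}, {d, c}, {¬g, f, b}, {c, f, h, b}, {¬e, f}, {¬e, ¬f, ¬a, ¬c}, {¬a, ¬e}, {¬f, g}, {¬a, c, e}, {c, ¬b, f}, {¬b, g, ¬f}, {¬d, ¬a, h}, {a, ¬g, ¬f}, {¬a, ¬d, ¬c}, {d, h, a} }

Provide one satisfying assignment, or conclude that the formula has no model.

a: True,  b: True,  c: True,  d: False,  e: False,  f: False,  g: False,  h: True

Case f = False:
(¬e) alone gives e = False.
Case b = True:
(c) alone gives c = True.
(a) alone gives a = True.
(¬d) alone gives d = False.
Case g = False:
No clause remains; h is free.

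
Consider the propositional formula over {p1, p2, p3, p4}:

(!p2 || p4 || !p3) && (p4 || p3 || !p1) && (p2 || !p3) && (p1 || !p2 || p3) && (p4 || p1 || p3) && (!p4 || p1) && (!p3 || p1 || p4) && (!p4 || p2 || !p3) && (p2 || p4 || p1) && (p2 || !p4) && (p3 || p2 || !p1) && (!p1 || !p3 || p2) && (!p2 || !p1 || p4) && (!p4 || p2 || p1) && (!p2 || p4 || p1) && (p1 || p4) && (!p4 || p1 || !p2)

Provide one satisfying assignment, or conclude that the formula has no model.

p1 ↦ true; p2 ↦ true; p3 ↦ false; p4 ↦ true

Branch on p2: set p2 = true.
Branch on p4: set p4 = true.
(p1) alone gives p1 = true.
No clause remains; p3 is free.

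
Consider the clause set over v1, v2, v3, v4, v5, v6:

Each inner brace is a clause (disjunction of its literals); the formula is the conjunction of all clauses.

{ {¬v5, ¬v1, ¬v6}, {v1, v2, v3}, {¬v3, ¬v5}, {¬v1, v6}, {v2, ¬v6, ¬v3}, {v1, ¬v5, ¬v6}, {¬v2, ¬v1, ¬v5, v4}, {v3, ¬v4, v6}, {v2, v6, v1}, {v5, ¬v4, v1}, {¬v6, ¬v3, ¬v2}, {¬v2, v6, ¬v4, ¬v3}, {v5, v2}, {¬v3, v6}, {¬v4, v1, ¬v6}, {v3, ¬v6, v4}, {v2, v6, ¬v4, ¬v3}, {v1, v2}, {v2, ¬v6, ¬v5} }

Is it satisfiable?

Try v3 = False.
Try v1 = True.
(v6) alone gives v6 = True.
(¬v5) alone gives v5 = False.
(v2) alone gives v2 = True.
(v4) alone gives v4 = True.
All clauses are satisfied.
A satisfying assignment: v1 ↦ True, v2 ↦ True, v3 ↦ False, v4 ↦ True, v5 ↦ False, v6 ↦ True.

Yes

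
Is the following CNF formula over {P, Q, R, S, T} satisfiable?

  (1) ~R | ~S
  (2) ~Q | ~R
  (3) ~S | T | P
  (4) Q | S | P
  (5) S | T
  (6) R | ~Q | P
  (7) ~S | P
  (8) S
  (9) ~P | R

The clause (S) is unit, so S = 1.
The clause (~R) is unit, so R = 0.
The clause (P) is unit, so P = 1.
That conflicts with the unit clause (~P).
No assignment satisfies every clause.

No, unsatisfiable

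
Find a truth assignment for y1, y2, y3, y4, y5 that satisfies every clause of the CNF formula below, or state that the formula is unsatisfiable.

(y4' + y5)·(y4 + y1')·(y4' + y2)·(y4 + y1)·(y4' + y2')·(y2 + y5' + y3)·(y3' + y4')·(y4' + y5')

UNSATISFIABLE

Case y4 = 0:
Unit clause (y1') forces y1 = 0.
But (y1) is also a unit clause — contradiction.
Backtrack on y4: now try y4 = 1.
Unit clause (y5) forces y5 = 1.
But (y5') is also a unit clause — contradiction.
Both values of y4 lead to a conflict.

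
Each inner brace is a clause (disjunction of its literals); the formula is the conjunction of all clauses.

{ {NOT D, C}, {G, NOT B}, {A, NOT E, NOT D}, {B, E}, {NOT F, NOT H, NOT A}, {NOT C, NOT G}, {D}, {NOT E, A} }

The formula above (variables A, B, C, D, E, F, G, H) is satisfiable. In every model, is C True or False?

True

Suppose C = false.
Unit clause (NOT D) forces D = false.
That conflicts with the unit clause (D).
So every satisfying assignment has C = True.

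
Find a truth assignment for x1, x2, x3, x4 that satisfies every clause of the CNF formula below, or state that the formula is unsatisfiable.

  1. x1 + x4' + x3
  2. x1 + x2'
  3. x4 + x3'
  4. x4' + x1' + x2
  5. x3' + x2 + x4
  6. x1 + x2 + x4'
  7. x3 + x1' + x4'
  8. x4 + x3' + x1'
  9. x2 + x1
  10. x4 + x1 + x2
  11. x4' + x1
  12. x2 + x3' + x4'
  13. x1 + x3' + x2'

Try x1 = 1.
Try x4 = 0.
Unit clause (x3') forces x3 = 0.
All clauses hold; x2 can take either value.

x1: 1, x2: 1, x3: 0, x4: 0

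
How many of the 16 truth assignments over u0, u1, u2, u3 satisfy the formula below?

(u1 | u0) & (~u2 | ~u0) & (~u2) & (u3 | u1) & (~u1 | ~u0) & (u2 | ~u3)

There are 2^4 = 16 truth assignments over (u0, u1, u2, u3).
Check each against the 6 clauses (columns in the order u0, u1, u2, u3):
  F F F F  ✗ fails (u1 | u0)
  F F F T  ✗ fails (u1 | u0)
  F F T F  ✗ fails (u1 | u0)
  F F T T  ✗ fails (u1 | u0)
  F T F F  ✓ satisfies all
  F T F T  ✗ fails (u2 | ~u3)
  F T T F  ✗ fails (~u2)
  F T T T  ✗ fails (~u2)
  T F F F  ✗ fails (u3 | u1)
  T F F T  ✗ fails (u2 | ~u3)
  T F T F  ✗ fails (~u2 | ~u0)
  T F T T  ✗ fails (~u2 | ~u0)
  T T F F  ✗ fails (~u1 | ~u0)
  T T F T  ✗ fails (~u1 | ~u0)
  T T T F  ✗ fails (~u2 | ~u0)
  T T T T  ✗ fails (~u2 | ~u0)
1 of the 16 rows is a model.

1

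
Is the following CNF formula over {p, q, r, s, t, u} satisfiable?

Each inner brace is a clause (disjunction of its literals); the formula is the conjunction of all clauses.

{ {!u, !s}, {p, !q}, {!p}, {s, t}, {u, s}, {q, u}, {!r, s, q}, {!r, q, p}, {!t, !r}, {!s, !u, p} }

Yes

The clause (!p) is unit, so p = false.
The clause (!q) is unit, so q = false.
The clause (u) is unit, so u = true.
The clause (!s) is unit, so s = false.
The clause (t) is unit, so t = true.
The clause (!r) is unit, so r = false.
All clauses are satisfied.
A satisfying assignment: p=false; q=false; r=false; s=false; t=true; u=true.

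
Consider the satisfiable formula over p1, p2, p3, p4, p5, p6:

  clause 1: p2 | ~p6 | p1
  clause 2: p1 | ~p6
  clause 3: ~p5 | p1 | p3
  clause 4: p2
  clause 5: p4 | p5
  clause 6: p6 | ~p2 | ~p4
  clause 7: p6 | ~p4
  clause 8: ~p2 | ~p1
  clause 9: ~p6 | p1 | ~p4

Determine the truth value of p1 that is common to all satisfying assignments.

Suppose p1 = 1.
(p2) alone gives p2 = 1.
But (~p2) is also a unit clause — contradiction.
So every satisfying assignment has p1 = False.

False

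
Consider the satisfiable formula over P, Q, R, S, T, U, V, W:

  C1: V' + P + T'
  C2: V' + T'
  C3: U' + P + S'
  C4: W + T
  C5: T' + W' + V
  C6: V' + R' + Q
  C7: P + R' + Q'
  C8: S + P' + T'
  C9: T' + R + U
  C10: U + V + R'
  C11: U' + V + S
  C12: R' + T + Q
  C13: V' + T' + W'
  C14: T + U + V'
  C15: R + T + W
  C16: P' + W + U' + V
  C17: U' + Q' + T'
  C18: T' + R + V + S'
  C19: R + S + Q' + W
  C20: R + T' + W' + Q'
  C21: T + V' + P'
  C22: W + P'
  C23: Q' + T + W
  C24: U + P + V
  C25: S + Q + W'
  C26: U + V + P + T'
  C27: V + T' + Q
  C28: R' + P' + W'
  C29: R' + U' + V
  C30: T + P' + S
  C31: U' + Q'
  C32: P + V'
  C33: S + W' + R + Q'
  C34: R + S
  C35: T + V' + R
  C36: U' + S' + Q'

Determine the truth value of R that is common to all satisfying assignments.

False

Suppose R = 1.
Try V = 0.
(U) alone gives U = 1.
That conflicts with the unit clause (U').
Backtrack on V: now try V = 1.
(T') alone gives T = 0.
(W) alone gives W = 1.
(Q) alone gives Q = 1.
(P) alone gives P = 1.
That conflicts with the unit clause (P').
Both values of V lead to a conflict.
So every satisfying assignment has R = False.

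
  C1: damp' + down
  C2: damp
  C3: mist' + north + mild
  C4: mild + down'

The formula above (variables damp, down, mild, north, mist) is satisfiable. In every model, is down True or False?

Suppose down = 0.
The clause (damp') is unit, so damp = 0.
Now (damp) is unsatisfied and unit — conflict.
So every satisfying assignment has down = True.

True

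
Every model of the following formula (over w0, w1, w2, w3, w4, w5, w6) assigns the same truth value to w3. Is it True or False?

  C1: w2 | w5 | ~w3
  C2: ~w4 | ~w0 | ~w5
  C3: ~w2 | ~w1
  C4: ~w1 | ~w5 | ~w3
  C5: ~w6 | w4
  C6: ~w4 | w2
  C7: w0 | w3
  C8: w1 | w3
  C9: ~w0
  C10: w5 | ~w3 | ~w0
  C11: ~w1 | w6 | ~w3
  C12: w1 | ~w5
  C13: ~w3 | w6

True

Suppose w3 = 0.
(w0) alone gives w0 = 1.
But (~w0) is also a unit clause — contradiction.
So every satisfying assignment has w3 = True.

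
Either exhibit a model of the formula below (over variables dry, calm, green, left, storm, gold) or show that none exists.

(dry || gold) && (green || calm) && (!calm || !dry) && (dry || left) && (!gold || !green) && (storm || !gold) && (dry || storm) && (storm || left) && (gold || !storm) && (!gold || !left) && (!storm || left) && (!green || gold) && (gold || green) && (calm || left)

Branch on dry: set dry = true.
From the singleton clause (!calm), calm = false.
From the singleton clause (green), green = true.
From the singleton clause (!gold), gold = false.
But (gold) is also a unit clause — contradiction.
Undo dry and try dry = false.
From the singleton clause (gold), gold = true.
From the singleton clause (left), left = true.
But (!left) is also a unit clause — contradiction.
Both values of dry lead to a conflict.

UNSATISFIABLE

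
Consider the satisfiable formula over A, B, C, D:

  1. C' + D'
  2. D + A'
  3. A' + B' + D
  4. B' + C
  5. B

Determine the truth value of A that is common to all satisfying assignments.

Suppose A = 1.
Unit clause (D) forces D = 1.
Unit clause (C') forces C = 0.
Unit clause (B') forces B = 0.
But (B) is also a unit clause — contradiction.
So every satisfying assignment has A = False.

False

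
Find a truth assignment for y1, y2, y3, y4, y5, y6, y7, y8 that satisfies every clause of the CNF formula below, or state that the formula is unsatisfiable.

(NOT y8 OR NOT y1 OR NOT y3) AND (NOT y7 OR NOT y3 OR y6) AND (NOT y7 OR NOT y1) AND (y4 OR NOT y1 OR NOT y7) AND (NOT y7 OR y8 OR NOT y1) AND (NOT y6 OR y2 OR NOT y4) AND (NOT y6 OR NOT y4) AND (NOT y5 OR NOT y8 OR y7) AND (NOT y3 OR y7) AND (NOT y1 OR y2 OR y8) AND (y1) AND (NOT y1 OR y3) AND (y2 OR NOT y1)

UNSATISFIABLE

(y1) alone gives y1 = true.
(NOT y7) alone gives y7 = false.
(NOT y3) alone gives y3 = false.
But (y3) is also a unit clause — contradiction.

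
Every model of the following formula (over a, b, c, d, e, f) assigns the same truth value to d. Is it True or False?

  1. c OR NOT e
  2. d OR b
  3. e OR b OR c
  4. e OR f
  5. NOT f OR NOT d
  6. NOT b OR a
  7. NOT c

Suppose d = true.
Unit clause (NOT f) forces f = false.
Unit clause (e) forces e = true.
Unit clause (c) forces c = true.
Now (NOT c) is unsatisfied and unit — conflict.
So every satisfying assignment has d = False.

False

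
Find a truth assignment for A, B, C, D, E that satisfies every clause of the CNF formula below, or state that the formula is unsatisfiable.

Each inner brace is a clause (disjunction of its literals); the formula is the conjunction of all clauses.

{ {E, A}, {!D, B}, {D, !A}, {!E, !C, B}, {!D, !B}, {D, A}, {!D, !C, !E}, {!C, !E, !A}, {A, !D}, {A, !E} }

UNSATISFIABLE

Case E = true:
The clause (A) is unit, so A = true.
The clause (D) is unit, so D = true.
The clause (B) is unit, so B = true.
Now (!B) is unsatisfied and unit — conflict.
Undo E and try E = false.
The clause (A) is unit, so A = true.
The clause (D) is unit, so D = true.
The clause (B) is unit, so B = true.
Now (!B) is unsatisfied and unit — conflict.
Both values of E lead to a conflict.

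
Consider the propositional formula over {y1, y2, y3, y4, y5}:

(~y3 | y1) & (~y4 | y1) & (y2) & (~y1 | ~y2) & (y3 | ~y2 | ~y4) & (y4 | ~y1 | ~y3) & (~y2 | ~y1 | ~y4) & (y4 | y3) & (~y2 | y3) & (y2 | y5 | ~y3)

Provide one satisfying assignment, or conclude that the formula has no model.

UNSATISFIABLE

The clause (y2) is unit, so y2 = 1.
The clause (~y1) is unit, so y1 = 0.
The clause (~y3) is unit, so y3 = 0.
Now (y3) is unsatisfied and unit — conflict.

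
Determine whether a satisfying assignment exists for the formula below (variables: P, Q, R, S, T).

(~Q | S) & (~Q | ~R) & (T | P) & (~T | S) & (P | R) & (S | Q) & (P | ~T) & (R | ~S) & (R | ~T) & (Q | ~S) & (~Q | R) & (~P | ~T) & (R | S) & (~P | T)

Suppose Q = 0.
From the singleton clause (S), S = 1.
That conflicts with the unit clause (~S).
That branch fails; take Q = 1 instead.
From the singleton clause (S), S = 1.
From the singleton clause (~R), R = 0.
That conflicts with the unit clause (R).
Either choice for Q ends in contradiction.
No assignment satisfies every clause.

Unsatisfiable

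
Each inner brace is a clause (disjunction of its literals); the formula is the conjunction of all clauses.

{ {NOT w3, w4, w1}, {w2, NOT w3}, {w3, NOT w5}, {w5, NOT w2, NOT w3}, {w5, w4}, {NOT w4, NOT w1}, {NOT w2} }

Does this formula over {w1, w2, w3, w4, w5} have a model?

Yes

Unit clause (NOT w2) forces w2 = false.
Unit clause (NOT w3) forces w3 = false.
Unit clause (NOT w5) forces w5 = false.
Unit clause (w4) forces w4 = true.
Unit clause (NOT w1) forces w1 = false.
All clauses are satisfied.
A satisfying assignment: w1: false,  w2: false,  w3: false,  w4: true,  w5: false.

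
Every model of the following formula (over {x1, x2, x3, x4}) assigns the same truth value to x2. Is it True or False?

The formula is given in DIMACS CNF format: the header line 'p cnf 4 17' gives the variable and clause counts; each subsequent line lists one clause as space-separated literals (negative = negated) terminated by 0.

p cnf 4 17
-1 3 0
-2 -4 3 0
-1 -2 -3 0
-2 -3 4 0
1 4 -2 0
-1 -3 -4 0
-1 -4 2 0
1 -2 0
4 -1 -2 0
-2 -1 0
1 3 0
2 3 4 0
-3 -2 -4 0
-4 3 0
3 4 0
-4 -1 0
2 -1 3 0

False

Suppose x2 = True.
The clause (x1) is unit, so x1 = True.
That conflicts with the unit clause (¬x1).
So every satisfying assignment has x2 = False.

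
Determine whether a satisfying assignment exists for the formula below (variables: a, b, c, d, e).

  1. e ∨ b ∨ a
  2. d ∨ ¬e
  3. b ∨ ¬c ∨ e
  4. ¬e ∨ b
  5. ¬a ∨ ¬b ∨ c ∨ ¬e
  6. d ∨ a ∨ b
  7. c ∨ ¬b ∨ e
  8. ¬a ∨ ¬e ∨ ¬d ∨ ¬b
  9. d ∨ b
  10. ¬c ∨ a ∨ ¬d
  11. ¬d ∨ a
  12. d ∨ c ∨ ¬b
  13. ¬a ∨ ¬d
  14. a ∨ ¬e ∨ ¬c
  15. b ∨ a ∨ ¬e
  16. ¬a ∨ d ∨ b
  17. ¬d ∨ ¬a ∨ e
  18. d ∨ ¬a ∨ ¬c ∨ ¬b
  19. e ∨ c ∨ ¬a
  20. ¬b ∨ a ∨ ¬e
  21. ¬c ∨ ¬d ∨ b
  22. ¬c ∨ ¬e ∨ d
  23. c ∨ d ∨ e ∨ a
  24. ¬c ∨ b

Case d = False:
From the singleton clause (¬e), e = False.
From the singleton clause (b), b = True.
From the singleton clause (c), c = True.
From the singleton clause (¬a), a = False.
This assignment satisfies each clause.
A satisfying assignment: a ↦ False; b ↦ True; c ↦ True; d ↦ False; e ↦ False.

Satisfiable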